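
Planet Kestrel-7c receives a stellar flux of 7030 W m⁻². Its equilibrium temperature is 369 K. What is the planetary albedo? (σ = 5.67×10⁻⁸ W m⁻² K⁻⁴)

A ≈ 0.40

From T_eq⁴ = S(1−A)/(4σ): 1−A = 4σT_eq⁴/S.
1−A = 4 × 5.67×10⁻⁸ × (369)⁴ / 7030 = 0.598.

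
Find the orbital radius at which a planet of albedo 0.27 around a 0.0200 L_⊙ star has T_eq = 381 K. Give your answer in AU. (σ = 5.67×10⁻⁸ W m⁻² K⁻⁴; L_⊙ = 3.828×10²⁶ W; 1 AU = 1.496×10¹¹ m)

L = 0.0200 × 3.828×10²⁶ = 7.66×10²⁴ W.
From T_eq⁴ = L(1−A)/(16πσd²): d = √[L(1−A)/(16πσT_eq⁴)].
d = √[7.66×10²⁴ × 0.73 / (16π × 5.67×10⁻⁸ × (381)⁴)] = 9.65×10⁹ m = 0.0645 AU.

d ≈ 0.0645 AU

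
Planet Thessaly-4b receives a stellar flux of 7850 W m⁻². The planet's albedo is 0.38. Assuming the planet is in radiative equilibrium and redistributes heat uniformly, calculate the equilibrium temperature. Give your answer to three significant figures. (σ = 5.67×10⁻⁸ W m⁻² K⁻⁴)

T_eq ≈ 383 K

Energy balance: absorbed = emitted ⇒ πR²·S(1−A) = 4πR²·σT_eq⁴, so T_eq⁴ = S(1−A)/(4σ).
T_eq = [7850 × 0.62 / (4 × 5.67×10⁻⁸)]^(1/4) = (2.15×10¹⁰)^(1/4) = 383 K.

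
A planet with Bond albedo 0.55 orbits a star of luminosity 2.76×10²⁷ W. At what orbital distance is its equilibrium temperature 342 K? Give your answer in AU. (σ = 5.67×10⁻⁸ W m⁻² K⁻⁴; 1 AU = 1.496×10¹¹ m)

From T_eq⁴ = L(1−A)/(16πσd²): d = √[L(1−A)/(16πσT_eq⁴)].
d = √[2.76×10²⁷ × 0.45 / (16π × 5.67×10⁻⁸ × (342)⁴)] = 1.78×10¹¹ m = 1.19 AU.

d ≈ 1.19 AU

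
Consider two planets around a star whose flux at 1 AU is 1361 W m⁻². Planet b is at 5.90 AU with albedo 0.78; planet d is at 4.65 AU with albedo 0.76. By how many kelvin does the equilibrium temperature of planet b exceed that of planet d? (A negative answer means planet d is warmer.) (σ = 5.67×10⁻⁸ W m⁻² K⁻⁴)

T_eq = [S₀(1−A)/(4σd²)]^(1/4), so T ∝ (1−A)^(1/4) / √d.
T₁ = [1361×0.22/(4×5.67×10⁻⁸×5.90²)]^(1/4) = 78.48 K.
T₂ = [1361×0.24/(4×5.67×10⁻⁸×4.65²)]^(1/4) = 90.34 K.

ΔT ≈ -11.9 K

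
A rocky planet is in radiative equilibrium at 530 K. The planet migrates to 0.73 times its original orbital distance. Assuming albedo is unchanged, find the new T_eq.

T_eq ≈ 620 K

T_eq ∝ L^(1/4) · d^(−1/2).
T′ = 530 / 0.73^(1/2) = 620 K.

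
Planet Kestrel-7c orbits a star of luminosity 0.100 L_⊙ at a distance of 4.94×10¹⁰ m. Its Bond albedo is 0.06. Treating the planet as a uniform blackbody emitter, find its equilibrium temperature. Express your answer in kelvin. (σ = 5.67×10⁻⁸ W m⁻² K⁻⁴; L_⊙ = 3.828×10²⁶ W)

L = 0.100 × 3.828×10²⁶ = 3.83×10²⁵ W.
Flux: S = L/(4πd²) = 3.83×10²⁵/(4π×(4.94×10¹⁰)²) = 1250 W m⁻².
Energy balance: absorbed = emitted ⇒ πR²·S(1−A) = 4πR²·σT_eq⁴, so T_eq⁴ = S(1−A)/(4σ).
T_eq = [1250 × 0.94 / (4 × 5.67×10⁻⁸)]^(1/4) = (5.17×10⁹)^(1/4) = 268 K.

T_eq ≈ 268 K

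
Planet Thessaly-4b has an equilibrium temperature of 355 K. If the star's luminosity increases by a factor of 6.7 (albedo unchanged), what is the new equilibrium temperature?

T_eq ≈ 571 K

T_eq ∝ L^(1/4) · d^(−1/2).
T′ = 355 × 6.7^(1/4) = 571 K.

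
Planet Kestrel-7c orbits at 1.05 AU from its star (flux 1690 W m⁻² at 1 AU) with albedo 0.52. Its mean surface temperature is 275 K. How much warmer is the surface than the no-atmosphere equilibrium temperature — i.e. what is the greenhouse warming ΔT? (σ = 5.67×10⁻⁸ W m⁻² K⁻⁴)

ΔT ≈ 36.3 K

S = 1690/1.05² = 1533 W m⁻².
T_eq = [S(1−A)/(4σ)]^(1/4) = [1533×0.48/(4×5.67×10⁻⁸)]^(1/4) = 238.7 K.
ΔT = T_surf − T_eq = 275 − 238.7.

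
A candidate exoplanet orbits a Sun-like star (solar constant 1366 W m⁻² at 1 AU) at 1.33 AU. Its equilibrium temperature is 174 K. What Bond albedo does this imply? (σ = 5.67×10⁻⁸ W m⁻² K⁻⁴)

Flux at 1.33 AU: S = 1366/1.33² = 772 W m⁻².
From T_eq⁴ = S(1−A)/(4σ): 1−A = 4σT_eq⁴/S.
1−A = 4 × 5.67×10⁻⁸ × (174)⁴ / 772 = 0.269.

A ≈ 0.73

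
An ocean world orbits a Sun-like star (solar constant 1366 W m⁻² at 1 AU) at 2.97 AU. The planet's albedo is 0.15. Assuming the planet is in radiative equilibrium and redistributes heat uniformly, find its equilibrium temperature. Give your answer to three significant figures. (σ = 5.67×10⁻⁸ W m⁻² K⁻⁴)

T_eq ≈ 155 K

Flux at 2.97 AU: S = 1366/2.97² = 155 W m⁻².
Energy balance: absorbed = emitted ⇒ πR²·S(1−A) = 4πR²·σT_eq⁴, so T_eq⁴ = S(1−A)/(4σ).
T_eq = [155 × 0.85 / (4 × 5.67×10⁻⁸)]^(1/4) = (5.80×10⁸)^(1/4) = 155 K.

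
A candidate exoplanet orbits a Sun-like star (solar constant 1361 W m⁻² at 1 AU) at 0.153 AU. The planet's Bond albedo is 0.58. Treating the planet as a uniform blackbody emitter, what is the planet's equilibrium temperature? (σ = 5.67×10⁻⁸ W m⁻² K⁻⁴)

Flux at 0.153 AU: S = 1361/0.153² = 5.81×10⁴ W m⁻².
Energy balance: absorbed = emitted ⇒ πR²·S(1−A) = 4πR²·σT_eq⁴, so T_eq⁴ = S(1−A)/(4σ).
T_eq = [5.81×10⁴ × 0.42 / (4 × 5.67×10⁻⁸)]^(1/4) = (1.08×10¹¹)^(1/4) = 573 K.

T_eq ≈ 573 K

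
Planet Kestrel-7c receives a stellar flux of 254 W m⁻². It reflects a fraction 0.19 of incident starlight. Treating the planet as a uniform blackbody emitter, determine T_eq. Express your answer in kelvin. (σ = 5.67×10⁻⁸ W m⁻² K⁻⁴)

Energy balance: absorbed = emitted ⇒ πR²·S(1−A) = 4πR²·σT_eq⁴, so T_eq⁴ = S(1−A)/(4σ).
T_eq = [254 × 0.81 / (4 × 5.67×10⁻⁸)]^(1/4) = (9.07×10⁸)^(1/4) = 174 K.

T_eq ≈ 174 K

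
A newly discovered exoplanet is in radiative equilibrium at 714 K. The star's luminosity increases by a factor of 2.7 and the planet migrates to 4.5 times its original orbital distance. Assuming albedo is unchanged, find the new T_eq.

T_eq ≈ 431 K

T_eq ∝ L^(1/4) · d^(−1/2).
T′ = 714 × 2.7^(1/4) / 4.5^(1/2) = 431 K.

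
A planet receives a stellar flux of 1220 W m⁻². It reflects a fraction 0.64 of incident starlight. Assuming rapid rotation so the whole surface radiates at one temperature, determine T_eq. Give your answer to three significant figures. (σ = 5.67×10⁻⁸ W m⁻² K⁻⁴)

Energy balance: absorbed = emitted ⇒ πR²·S(1−A) = 4πR²·σT_eq⁴, so T_eq⁴ = S(1−A)/(4σ).
T_eq = [1220 × 0.36 / (4 × 5.67×10⁻⁸)]^(1/4) = (1.94×10⁹)^(1/4) = 210 K.

T_eq ≈ 210 K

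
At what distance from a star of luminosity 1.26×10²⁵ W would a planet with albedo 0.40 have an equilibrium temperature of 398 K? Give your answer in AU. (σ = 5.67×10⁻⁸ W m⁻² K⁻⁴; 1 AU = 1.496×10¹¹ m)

From T_eq⁴ = L(1−A)/(16πσd²): d = √[L(1−A)/(16πσT_eq⁴)].
d = √[1.26×10²⁵ × 0.60 / (16π × 5.67×10⁻⁸ × (398)⁴)] = 1.03×10¹⁰ m = 0.0687 AU.

d ≈ 0.0687 AU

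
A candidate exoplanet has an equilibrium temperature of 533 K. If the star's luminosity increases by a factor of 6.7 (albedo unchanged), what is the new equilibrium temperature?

T_eq ≈ 858 K

T_eq ∝ L^(1/4) · d^(−1/2).
T′ = 533 × 6.7^(1/4) = 858 K.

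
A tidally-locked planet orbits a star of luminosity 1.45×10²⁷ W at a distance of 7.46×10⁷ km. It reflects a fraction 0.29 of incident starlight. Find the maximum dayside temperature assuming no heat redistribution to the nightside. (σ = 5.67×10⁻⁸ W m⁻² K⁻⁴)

d = 7.46×10⁷ km = 7.46×10¹⁰ m.
Flux: S = L/(4πd²) = 1.45×10²⁷/(4π×(7.46×10¹⁰)²) = 2.07×10⁴ W m⁻².
With no redistribution each surface element balances locally: S(1−A) = σT⁴.
T = [2.07×10⁴ × 0.71 / 5.67×10⁻⁸]^(1/4) = (2.60×10¹¹)^(1/4) = 714 K.

T_ss ≈ 714 K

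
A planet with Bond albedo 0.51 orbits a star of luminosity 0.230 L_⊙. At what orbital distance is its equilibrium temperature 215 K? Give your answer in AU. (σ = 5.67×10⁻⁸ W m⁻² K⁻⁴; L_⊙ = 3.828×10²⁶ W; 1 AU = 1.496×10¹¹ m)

d ≈ 0.563 AU

L = 0.230 × 3.828×10²⁶ = 8.80×10²⁵ W.
From T_eq⁴ = L(1−A)/(16πσd²): d = √[L(1−A)/(16πσT_eq⁴)].
d = √[8.80×10²⁵ × 0.49 / (16π × 5.67×10⁻⁸ × (215)⁴)] = 8.42×10¹⁰ m = 0.563 AU.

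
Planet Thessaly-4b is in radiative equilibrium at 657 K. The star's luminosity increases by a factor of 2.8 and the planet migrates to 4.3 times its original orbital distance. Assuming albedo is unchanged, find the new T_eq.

T_eq ∝ L^(1/4) · d^(−1/2).
T′ = 657 × 2.8^(1/4) / 4.3^(1/2) = 410 K.

T_eq ≈ 410 K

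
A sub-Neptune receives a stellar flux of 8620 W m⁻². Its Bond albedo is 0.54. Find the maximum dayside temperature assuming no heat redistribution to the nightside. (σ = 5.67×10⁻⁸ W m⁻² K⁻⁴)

T_ss ≈ 514 K

With no redistribution each surface element balances locally: S(1−A) = σT⁴.
T = [8620 × 0.46 / 5.67×10⁻⁸]^(1/4) = (6.99×10¹⁰)^(1/4) = 514 K.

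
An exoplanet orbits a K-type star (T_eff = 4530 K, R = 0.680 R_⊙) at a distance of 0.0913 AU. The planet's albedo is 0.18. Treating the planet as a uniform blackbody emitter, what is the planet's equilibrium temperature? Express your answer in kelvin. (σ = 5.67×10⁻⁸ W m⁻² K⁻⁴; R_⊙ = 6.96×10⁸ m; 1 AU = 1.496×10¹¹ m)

R_⋆ = 0.680 × 6.96×10⁸ = 4.73×10⁸ m.
d = 0.0913 AU = 1.37×10¹⁰ m.
L = 4πR_⋆²σT_⋆⁴ = 4π(4.73×10⁸)² × 5.67×10⁻⁸ × (4530)⁴ = 6.72×10²⁵ W.
S = L/(4πd²) = 2.87×10⁴ W m⁻².
Energy balance: absorbed = emitted ⇒ πR²·S(1−A) = 4πR²·σT_eq⁴, so T_eq⁴ = S(1−A)/(4σ).
T_eq = [2.87×10⁴ × 0.82 / (4 × 5.67×10⁻⁸)]^(1/4) = (1.04×10¹¹)^(1/4) = 567 K.

T_eq ≈ 567 K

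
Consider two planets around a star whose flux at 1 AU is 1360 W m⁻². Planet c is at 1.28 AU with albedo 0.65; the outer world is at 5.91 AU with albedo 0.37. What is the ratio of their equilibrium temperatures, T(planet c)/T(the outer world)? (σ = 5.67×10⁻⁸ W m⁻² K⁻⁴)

T₁/T₂ ≈ 1.855

T_eq = [S₀(1−A)/(4σd²)]^(1/4), so T ∝ (1−A)^(1/4) / √d.
T₁ = [1360×0.35/(4×5.67×10⁻⁸×1.28²)]^(1/4) = 189.18 K.
T₂ = [1360×0.63/(4×5.67×10⁻⁸×5.91²)]^(1/4) = 101.98 K.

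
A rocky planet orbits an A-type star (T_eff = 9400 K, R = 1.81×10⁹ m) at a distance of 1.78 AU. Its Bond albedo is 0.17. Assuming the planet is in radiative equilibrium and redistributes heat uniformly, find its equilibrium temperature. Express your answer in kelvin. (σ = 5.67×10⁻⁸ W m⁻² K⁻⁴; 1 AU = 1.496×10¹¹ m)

T_eq ≈ 523 K

d = 1.78 AU = 2.66×10¹¹ m.
L = 4πR_⋆²σT_⋆⁴ = 4π(1.81×10⁹)² × 5.67×10⁻⁸ × (9400)⁴ = 1.82×10²⁸ W.
S = L/(4πd²) = 2.05×10⁴ W m⁻².
Energy balance: absorbed = emitted ⇒ πR²·S(1−A) = 4πR²·σT_eq⁴, so T_eq⁴ = S(1−A)/(4σ).
T_eq = [2.05×10⁴ × 0.83 / (4 × 5.67×10⁻⁸)]^(1/4) = (7.48×10¹⁰)^(1/4) = 523 K.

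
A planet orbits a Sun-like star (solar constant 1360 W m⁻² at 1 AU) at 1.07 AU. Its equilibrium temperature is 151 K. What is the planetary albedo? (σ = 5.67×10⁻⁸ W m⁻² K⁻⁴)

Flux at 1.07 AU: S = 1360/1.07² = 1190 W m⁻².
From T_eq⁴ = S(1−A)/(4σ): 1−A = 4σT_eq⁴/S.
1−A = 4 × 5.67×10⁻⁸ × (151)⁴ / 1190 = 0.099.

A ≈ 0.90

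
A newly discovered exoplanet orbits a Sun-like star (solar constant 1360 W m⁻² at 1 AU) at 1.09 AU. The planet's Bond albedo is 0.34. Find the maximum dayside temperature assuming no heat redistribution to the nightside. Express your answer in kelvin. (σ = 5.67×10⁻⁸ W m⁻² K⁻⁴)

Flux at 1.09 AU: S = 1360/1.09² = 1140 W m⁻².
With no redistribution each surface element balances locally: S(1−A) = σT⁴.
T = [1140 × 0.66 / 5.67×10⁻⁸]^(1/4) = (1.33×10¹⁰)^(1/4) = 340 K.

T_ss ≈ 340 K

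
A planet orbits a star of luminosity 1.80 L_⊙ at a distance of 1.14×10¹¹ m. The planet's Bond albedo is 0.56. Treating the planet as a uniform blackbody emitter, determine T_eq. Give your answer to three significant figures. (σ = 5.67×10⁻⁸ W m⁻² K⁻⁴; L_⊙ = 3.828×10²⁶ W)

L = 1.80 × 3.828×10²⁶ = 6.89×10²⁶ W.
Flux: S = L/(4πd²) = 6.89×10²⁶/(4π×(1.14×10¹¹)²) = 4220 W m⁻².
Energy balance: absorbed = emitted ⇒ πR²·S(1−A) = 4πR²·σT_eq⁴, so T_eq⁴ = S(1−A)/(4σ).
T_eq = [4220 × 0.44 / (4 × 5.67×10⁻⁸)]^(1/4) = (8.19×10⁹)^(1/4) = 301 K.

T_eq ≈ 301 K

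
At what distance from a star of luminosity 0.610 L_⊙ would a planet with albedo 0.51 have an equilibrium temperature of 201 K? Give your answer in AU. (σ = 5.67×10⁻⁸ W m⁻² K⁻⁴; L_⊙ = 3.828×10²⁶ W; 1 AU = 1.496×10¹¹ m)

L = 0.610 × 3.828×10²⁶ = 2.34×10²⁶ W.
From T_eq⁴ = L(1−A)/(16πσd²): d = √[L(1−A)/(16πσT_eq⁴)].
d = √[2.34×10²⁶ × 0.49 / (16π × 5.67×10⁻⁸ × (201)⁴)] = 1.57×10¹¹ m = 1.05 AU.

d ≈ 1.05 AU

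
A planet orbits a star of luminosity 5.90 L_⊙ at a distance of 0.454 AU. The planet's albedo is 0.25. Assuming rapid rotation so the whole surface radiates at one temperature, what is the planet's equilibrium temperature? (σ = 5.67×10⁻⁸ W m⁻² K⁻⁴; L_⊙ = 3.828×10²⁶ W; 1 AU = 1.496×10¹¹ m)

T_eq ≈ 599 K

d = 0.454 AU = 6.79×10¹⁰ m.
L = 5.90 × 3.828×10²⁶ = 2.26×10²⁷ W.
Flux: S = L/(4πd²) = 2.26×10²⁷/(4π×(6.79×10¹⁰)²) = 3.90×10⁴ W m⁻².
Energy balance: absorbed = emitted ⇒ πR²·S(1−A) = 4πR²·σT_eq⁴, so T_eq⁴ = S(1−A)/(4σ).
T_eq = [3.90×10⁴ × 0.75 / (4 × 5.67×10⁻⁸)]^(1/4) = (1.29×10¹¹)^(1/4) = 599 K.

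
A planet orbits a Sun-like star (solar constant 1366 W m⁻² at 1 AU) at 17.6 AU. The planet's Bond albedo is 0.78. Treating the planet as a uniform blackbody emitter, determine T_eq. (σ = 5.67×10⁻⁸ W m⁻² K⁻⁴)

Flux at 17.6 AU: S = 1366/17.6² = 4.41 W m⁻².
Energy balance: absorbed = emitted ⇒ πR²·S(1−A) = 4πR²·σT_eq⁴, so T_eq⁴ = S(1−A)/(4σ).
T_eq = [4.41 × 0.22 / (4 × 5.67×10⁻⁸)]^(1/4) = (4.28×10⁶)^(1/4) = 45.5 K.

T_eq ≈ 45.5 K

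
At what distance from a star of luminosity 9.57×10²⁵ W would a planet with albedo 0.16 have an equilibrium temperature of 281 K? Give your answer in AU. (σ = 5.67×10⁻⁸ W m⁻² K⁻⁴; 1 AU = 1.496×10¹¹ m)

From T_eq⁴ = L(1−A)/(16πσd²): d = √[L(1−A)/(16πσT_eq⁴)].
d = √[9.57×10²⁵ × 0.84 / (16π × 5.67×10⁻⁸ × (281)⁴)] = 6.73×10¹⁰ m = 0.450 AU.

d ≈ 0.450 AU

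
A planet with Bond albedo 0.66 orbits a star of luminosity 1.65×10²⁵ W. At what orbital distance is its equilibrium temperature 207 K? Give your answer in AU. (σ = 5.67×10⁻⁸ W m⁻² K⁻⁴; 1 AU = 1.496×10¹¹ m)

From T_eq⁴ = L(1−A)/(16πσd²): d = √[L(1−A)/(16πσT_eq⁴)].
d = √[1.65×10²⁵ × 0.34 / (16π × 5.67×10⁻⁸ × (207)⁴)] = 3.27×10¹⁰ m = 0.219 AU.

d ≈ 0.219 AU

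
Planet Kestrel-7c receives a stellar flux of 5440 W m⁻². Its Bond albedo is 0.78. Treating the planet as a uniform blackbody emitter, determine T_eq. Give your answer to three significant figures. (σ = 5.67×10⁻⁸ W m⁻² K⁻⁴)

T_eq ≈ 270 K

Energy balance: absorbed = emitted ⇒ πR²·S(1−A) = 4πR²·σT_eq⁴, so T_eq⁴ = S(1−A)/(4σ).
T_eq = [5440 × 0.22 / (4 × 5.67×10⁻⁸)]^(1/4) = (5.28×10⁹)^(1/4) = 270 K.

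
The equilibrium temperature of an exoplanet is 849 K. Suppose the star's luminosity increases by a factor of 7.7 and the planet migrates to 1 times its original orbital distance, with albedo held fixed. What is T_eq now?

T_eq ≈ 1410 K

T_eq ∝ L^(1/4) · d^(−1/2).
T′ = 849 × 7.7^(1/4) / 1^(1/2) = 1410 K.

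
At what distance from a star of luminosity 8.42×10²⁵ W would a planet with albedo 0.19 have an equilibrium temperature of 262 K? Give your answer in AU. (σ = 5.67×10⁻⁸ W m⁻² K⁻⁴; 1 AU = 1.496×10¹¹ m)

d ≈ 0.476 AU

From T_eq⁴ = L(1−A)/(16πσd²): d = √[L(1−A)/(16πσT_eq⁴)].
d = √[8.42×10²⁵ × 0.81 / (16π × 5.67×10⁻⁸ × (262)⁴)] = 7.13×10¹⁰ m = 0.476 AU.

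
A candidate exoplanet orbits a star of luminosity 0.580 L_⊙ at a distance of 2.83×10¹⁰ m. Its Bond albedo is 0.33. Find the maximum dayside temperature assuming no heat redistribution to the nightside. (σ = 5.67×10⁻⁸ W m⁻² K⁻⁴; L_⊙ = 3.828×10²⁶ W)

T_ss ≈ 715 K

L = 0.580 × 3.828×10²⁶ = 2.22×10²⁶ W.
Flux: S = L/(4πd²) = 2.22×10²⁶/(4π×(2.83×10¹⁰)²) = 2.21×10⁴ W m⁻².
With no redistribution each surface element balances locally: S(1−A) = σT⁴.
T = [2.21×10⁴ × 0.67 / 5.67×10⁻⁸]^(1/4) = (2.61×10¹¹)^(1/4) = 715 K.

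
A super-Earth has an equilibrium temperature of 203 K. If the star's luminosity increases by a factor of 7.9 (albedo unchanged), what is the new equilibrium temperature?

T_eq ≈ 340 K

T_eq ∝ L^(1/4) · d^(−1/2).
T′ = 203 × 7.9^(1/4) = 340 K.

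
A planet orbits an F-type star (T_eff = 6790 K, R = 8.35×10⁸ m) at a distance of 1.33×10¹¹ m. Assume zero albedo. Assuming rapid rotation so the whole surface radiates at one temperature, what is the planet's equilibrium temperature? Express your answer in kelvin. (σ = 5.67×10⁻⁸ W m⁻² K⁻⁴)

L = 4πR_⋆²σT_⋆⁴ = 4π(8.35×10⁸)² × 5.67×10⁻⁸ × (6790)⁴ = 1.06×10²⁷ W.
S = L/(4πd²) = 4750 W m⁻².
Energy balance: absorbed = emitted ⇒ πR²·S(1−A) = 4πR²·σT_eq⁴, so T_eq⁴ = S(1−A)/(4σ).
T_eq = [4750 × 1.00 / (4 × 5.67×10⁻⁸)]^(1/4) = (2.09×10¹⁰)^(1/4) = 380 K.

T_eq ≈ 380 K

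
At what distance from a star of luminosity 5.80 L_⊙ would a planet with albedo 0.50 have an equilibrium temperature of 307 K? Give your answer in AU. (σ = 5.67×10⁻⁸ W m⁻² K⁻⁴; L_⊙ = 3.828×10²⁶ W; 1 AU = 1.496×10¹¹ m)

d ≈ 1.40 AU

L = 5.80 × 3.828×10²⁶ = 2.22×10²⁷ W.
From T_eq⁴ = L(1−A)/(16πσd²): d = √[L(1−A)/(16πσT_eq⁴)].
d = √[2.22×10²⁷ × 0.50 / (16π × 5.67×10⁻⁸ × (307)⁴)] = 2.09×10¹¹ m = 1.40 AU.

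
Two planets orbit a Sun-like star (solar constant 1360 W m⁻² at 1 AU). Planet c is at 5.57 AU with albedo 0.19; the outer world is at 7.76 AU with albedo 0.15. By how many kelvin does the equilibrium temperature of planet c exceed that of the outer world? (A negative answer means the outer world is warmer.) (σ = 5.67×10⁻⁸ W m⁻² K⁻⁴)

ΔT ≈ 15.9 K

T_eq = [S₀(1−A)/(4σd²)]^(1/4), so T ∝ (1−A)^(1/4) / √d.
T₁ = [1360×0.81/(4×5.67×10⁻⁸×5.57²)]^(1/4) = 111.86 K.
T₂ = [1360×0.85/(4×5.67×10⁻⁸×7.76²)]^(1/4) = 95.92 K.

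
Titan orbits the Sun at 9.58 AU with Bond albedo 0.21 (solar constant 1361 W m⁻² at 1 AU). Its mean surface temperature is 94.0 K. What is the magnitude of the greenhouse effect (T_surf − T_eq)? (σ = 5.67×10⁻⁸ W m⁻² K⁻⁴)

S = 1361/9.58² = 14.83 W m⁻².
T_eq = [S(1−A)/(4σ)]^(1/4) = [14.83×0.79/(4×5.67×10⁻⁸)]^(1/4) = 84.8 K.
ΔT = T_surf − T_eq = 94 − 84.8.

ΔT ≈ 9.2 K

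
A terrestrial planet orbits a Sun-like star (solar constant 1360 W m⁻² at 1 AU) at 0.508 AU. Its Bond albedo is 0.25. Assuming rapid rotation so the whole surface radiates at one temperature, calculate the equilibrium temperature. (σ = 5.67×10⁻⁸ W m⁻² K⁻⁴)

Flux at 0.508 AU: S = 1360/0.508² = 5270 W m⁻².
Energy balance: absorbed = emitted ⇒ πR²·S(1−A) = 4πR²·σT_eq⁴, so T_eq⁴ = S(1−A)/(4σ).
T_eq = [5270 × 0.75 / (4 × 5.67×10⁻⁸)]^(1/4) = (1.74×10¹⁰)^(1/4) = 363 K.

T_eq ≈ 363 K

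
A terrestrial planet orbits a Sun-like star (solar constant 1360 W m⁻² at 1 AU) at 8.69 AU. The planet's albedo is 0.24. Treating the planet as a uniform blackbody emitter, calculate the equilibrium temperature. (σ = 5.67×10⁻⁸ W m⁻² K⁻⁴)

Flux at 8.69 AU: S = 1360/8.69² = 18.0 W m⁻².
Energy balance: absorbed = emitted ⇒ πR²·S(1−A) = 4πR²·σT_eq⁴, so T_eq⁴ = S(1−A)/(4σ).
T_eq = [18.0 × 0.76 / (4 × 5.67×10⁻⁸)]^(1/4) = (6.03×10⁷)^(1/4) = 88.1 K.

T_eq ≈ 88.1 K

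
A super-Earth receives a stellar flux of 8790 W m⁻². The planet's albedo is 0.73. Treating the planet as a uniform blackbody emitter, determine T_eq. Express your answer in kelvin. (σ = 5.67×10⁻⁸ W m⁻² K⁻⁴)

Energy balance: absorbed = emitted ⇒ πR²·S(1−A) = 4πR²·σT_eq⁴, so T_eq⁴ = S(1−A)/(4σ).
T_eq = [8790 × 0.27 / (4 × 5.67×10⁻⁸)]^(1/4) = (1.05×10¹⁰)^(1/4) = 320 K.

T_eq ≈ 320 K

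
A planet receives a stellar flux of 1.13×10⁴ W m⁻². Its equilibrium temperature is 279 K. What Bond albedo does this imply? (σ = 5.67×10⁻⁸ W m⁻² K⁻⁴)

From T_eq⁴ = S(1−A)/(4σ): 1−A = 4σT_eq⁴/S.
1−A = 4 × 5.67×10⁻⁸ × (279)⁴ / 1.13×10⁴ = 0.122.

A ≈ 0.88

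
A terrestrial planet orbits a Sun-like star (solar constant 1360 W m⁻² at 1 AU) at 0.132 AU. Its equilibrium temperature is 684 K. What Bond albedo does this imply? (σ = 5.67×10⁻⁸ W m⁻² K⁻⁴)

A ≈ 0.36

Flux at 0.132 AU: S = 1360/0.132² = 7.81×10⁴ W m⁻².
From T_eq⁴ = S(1−A)/(4σ): 1−A = 4σT_eq⁴/S.
1−A = 4 × 5.67×10⁻⁸ × (684)⁴ / 7.81×10⁴ = 0.636.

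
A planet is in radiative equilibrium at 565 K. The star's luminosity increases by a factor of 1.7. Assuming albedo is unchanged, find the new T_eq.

T_eq ∝ L^(1/4) · d^(−1/2).
T′ = 565 × 1.7^(1/4) = 645 K.

T_eq ≈ 645 K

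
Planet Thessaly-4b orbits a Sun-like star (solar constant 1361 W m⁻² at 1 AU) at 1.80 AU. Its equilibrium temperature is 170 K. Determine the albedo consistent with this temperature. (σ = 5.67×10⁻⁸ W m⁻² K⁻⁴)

A ≈ 0.55

Flux at 1.80 AU: S = 1361/1.80² = 420 W m⁻².
From T_eq⁴ = S(1−A)/(4σ): 1−A = 4σT_eq⁴/S.
1−A = 4 × 5.67×10⁻⁸ × (170)⁴ / 420 = 0.451.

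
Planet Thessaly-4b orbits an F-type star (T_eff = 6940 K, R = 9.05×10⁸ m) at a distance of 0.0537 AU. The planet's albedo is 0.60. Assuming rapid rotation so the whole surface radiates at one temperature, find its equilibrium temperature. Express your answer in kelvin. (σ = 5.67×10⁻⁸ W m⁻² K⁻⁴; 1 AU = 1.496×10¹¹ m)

d = 0.0537 AU = 8.03×10⁹ m.
L = 4πR_⋆²σT_⋆⁴ = 4π(9.05×10⁸)² × 5.67×10⁻⁸ × (6940)⁴ = 1.35×10²⁷ W.
S = L/(4πd²) = 1.67×10⁶ W m⁻².
Energy balance: absorbed = emitted ⇒ πR²·S(1−A) = 4πR²·σT_eq⁴, so T_eq⁴ = S(1−A)/(4σ).
T_eq = [1.67×10⁶ × 0.40 / (4 × 5.67×10⁻⁸)]^(1/4) = (2.94×10¹²)^(1/4) = 1310 K.

T_eq ≈ 1310 K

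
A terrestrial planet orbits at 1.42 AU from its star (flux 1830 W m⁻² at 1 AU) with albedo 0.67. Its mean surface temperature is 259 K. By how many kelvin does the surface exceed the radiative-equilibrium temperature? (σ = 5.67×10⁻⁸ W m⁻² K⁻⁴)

S = 1830/1.42² = 907.6 W m⁻².
T_eq = [S(1−A)/(4σ)]^(1/4) = [907.6×0.33/(4×5.67×10⁻⁸)]^(1/4) = 190.6 K.
ΔT = T_surf − T_eq = 259 − 190.6.

ΔT ≈ 68.4 K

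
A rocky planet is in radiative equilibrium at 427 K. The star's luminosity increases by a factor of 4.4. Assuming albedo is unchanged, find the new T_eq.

T_eq ≈ 618 K

T_eq ∝ L^(1/4) · d^(−1/2).
T′ = 427 × 4.4^(1/4) = 618 K.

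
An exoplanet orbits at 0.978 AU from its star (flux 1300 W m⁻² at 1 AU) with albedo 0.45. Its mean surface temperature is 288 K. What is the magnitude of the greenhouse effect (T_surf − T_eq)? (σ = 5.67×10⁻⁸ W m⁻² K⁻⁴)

S = 1300/0.978² = 1359 W m⁻².
T_eq = [S(1−A)/(4σ)]^(1/4) = [1359×0.55/(4×5.67×10⁻⁸)]^(1/4) = 239.6 K.
ΔT = T_surf − T_eq = 288 − 239.6.

ΔT ≈ 48.4 K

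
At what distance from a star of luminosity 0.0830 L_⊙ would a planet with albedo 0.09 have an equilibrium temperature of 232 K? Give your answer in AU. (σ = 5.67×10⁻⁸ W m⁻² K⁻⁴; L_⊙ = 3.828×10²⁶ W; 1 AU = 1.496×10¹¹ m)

L = 0.0830 × 3.828×10²⁶ = 3.18×10²⁵ W.
From T_eq⁴ = L(1−A)/(16πσd²): d = √[L(1−A)/(16πσT_eq⁴)].
d = √[3.18×10²⁵ × 0.91 / (16π × 5.67×10⁻⁸ × (232)⁴)] = 5.92×10¹⁰ m = 0.396 AU.

d ≈ 0.396 AU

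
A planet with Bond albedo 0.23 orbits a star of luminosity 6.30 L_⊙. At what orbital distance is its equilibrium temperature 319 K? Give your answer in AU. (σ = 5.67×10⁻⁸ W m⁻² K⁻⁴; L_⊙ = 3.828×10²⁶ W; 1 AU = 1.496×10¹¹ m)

d ≈ 1.68 AU

L = 6.30 × 3.828×10²⁶ = 2.41×10²⁷ W.
From T_eq⁴ = L(1−A)/(16πσd²): d = √[L(1−A)/(16πσT_eq⁴)].
d = √[2.41×10²⁷ × 0.77 / (16π × 5.67×10⁻⁸ × (319)⁴)] = 2.51×10¹¹ m = 1.68 AU.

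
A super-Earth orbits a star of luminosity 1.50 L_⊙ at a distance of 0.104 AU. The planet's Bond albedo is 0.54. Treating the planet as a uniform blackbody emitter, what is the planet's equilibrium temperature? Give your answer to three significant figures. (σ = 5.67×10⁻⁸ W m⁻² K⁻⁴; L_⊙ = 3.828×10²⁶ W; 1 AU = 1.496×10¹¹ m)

d = 0.104 AU = 1.56×10¹⁰ m.
L = 1.50 × 3.828×10²⁶ = 5.74×10²⁶ W.
Flux: S = L/(4πd²) = 5.74×10²⁶/(4π×(1.56×10¹⁰)²) = 1.89×10⁵ W m⁻².
Energy balance: absorbed = emitted ⇒ πR²·S(1−A) = 4πR²·σT_eq⁴, so T_eq⁴ = S(1−A)/(4σ).
T_eq = [1.89×10⁵ × 0.46 / (4 × 5.67×10⁻⁸)]^(1/4) = (3.83×10¹¹)^(1/4) = 787 K.

T_eq ≈ 787 K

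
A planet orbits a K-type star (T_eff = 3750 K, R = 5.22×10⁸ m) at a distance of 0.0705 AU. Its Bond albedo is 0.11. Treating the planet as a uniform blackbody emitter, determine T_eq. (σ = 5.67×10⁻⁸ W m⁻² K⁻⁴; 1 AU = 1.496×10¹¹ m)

d = 0.0705 AU = 1.05×10¹⁰ m.
L = 4πR_⋆²σT_⋆⁴ = 4π(5.22×10⁸)² × 5.67×10⁻⁸ × (3750)⁴ = 3.84×10²⁵ W.
S = L/(4πd²) = 2.75×10⁴ W m⁻².
Energy balance: absorbed = emitted ⇒ πR²·S(1−A) = 4πR²·σT_eq⁴, so T_eq⁴ = S(1−A)/(4σ).
T_eq = [2.75×10⁴ × 0.89 / (4 × 5.67×10⁻⁸)]^(1/4) = (1.08×10¹¹)^(1/4) = 573 K.

T_eq ≈ 573 K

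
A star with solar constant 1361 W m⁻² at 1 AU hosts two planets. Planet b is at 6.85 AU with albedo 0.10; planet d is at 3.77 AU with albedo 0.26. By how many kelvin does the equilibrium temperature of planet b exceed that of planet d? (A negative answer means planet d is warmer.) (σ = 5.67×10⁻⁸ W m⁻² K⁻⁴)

ΔT ≈ -29.4 K

T_eq = [S₀(1−A)/(4σd²)]^(1/4), so T ∝ (1−A)^(1/4) / √d.
T₁ = [1361×0.90/(4×5.67×10⁻⁸×6.85²)]^(1/4) = 103.58 K.
T₂ = [1361×0.74/(4×5.67×10⁻⁸×3.77²)]^(1/4) = 132.95 K.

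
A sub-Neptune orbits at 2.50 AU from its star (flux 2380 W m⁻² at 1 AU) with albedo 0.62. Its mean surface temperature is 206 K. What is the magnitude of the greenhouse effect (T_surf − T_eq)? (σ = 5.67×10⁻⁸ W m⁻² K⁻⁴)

S = 2380/2.50² = 380.8 W m⁻².
T_eq = [S(1−A)/(4σ)]^(1/4) = [380.8×0.38/(4×5.67×10⁻⁸)]^(1/4) = 158.9 K.
ΔT = T_surf − T_eq = 206 − 158.9.

ΔT ≈ 47.1 K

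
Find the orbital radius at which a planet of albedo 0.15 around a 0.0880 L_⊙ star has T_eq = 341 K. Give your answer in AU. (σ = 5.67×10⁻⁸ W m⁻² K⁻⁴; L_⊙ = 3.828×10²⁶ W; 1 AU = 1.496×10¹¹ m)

d ≈ 0.182 AU

L = 0.0880 × 3.828×10²⁶ = 3.37×10²⁵ W.
From T_eq⁴ = L(1−A)/(16πσd²): d = √[L(1−A)/(16πσT_eq⁴)].
d = √[3.37×10²⁵ × 0.85 / (16π × 5.67×10⁻⁸ × (341)⁴)] = 2.73×10¹⁰ m = 0.182 AU.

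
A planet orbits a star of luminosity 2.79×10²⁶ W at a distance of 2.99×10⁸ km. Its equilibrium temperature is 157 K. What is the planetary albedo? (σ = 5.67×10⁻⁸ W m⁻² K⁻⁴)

d = 2.99×10⁸ km = 2.99×10¹¹ m.
Flux: S = L/(4πd²) = 2.79×10²⁶/(4π×(2.99×10¹¹)²) = 248 W m⁻².
From T_eq⁴ = S(1−A)/(4σ): 1−A = 4σT_eq⁴/S.
1−A = 4 × 5.67×10⁻⁸ × (157)⁴ / 248 = 0.555.

A ≈ 0.45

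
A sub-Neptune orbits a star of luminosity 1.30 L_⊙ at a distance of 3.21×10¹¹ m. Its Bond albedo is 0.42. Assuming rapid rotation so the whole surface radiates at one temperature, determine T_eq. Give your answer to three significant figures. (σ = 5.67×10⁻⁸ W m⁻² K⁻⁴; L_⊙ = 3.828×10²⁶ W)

L = 1.30 × 3.828×10²⁶ = 4.98×10²⁶ W.
Flux: S = L/(4πd²) = 4.98×10²⁶/(4π×(3.21×10¹¹)²) = 384 W m⁻².
Energy balance: absorbed = emitted ⇒ πR²·S(1−A) = 4πR²·σT_eq⁴, so T_eq⁴ = S(1−A)/(4σ).
T_eq = [384 × 0.58 / (4 × 5.67×10⁻⁸)]^(1/4) = (9.83×10⁸)^(1/4) = 177 K.

T_eq ≈ 177 K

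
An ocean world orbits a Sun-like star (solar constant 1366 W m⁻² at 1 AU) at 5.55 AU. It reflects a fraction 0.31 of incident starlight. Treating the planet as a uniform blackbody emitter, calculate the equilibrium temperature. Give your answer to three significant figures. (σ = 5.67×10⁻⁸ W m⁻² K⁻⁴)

T_eq ≈ 108 K

Flux at 5.55 AU: S = 1366/5.55² = 44.3 W m⁻².
Energy balance: absorbed = emitted ⇒ πR²·S(1−A) = 4πR²·σT_eq⁴, so T_eq⁴ = S(1−A)/(4σ).
T_eq = [44.3 × 0.69 / (4 × 5.67×10⁻⁸)]^(1/4) = (1.35×10⁸)^(1/4) = 108 K.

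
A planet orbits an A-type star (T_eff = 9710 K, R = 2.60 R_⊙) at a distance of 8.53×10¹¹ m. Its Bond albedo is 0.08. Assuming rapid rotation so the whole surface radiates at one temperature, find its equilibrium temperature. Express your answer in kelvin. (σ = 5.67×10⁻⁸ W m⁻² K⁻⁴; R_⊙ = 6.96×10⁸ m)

R_⋆ = 2.60 × 6.96×10⁸ = 1.81×10⁹ m.
L = 4πR_⋆²σT_⋆⁴ = 4π(1.81×10⁹)² × 5.67×10⁻⁸ × (9710)⁴ = 2.07×10²⁸ W.
S = L/(4πd²) = 2270 W m⁻².
Energy balance: absorbed = emitted ⇒ πR²·S(1−A) = 4πR²·σT_eq⁴, so T_eq⁴ = S(1−A)/(4σ).
T_eq = [2270 × 0.92 / (4 × 5.67×10⁻⁸)]^(1/4) = (9.20×10⁹)^(1/4) = 310 K.

T_eq ≈ 310 K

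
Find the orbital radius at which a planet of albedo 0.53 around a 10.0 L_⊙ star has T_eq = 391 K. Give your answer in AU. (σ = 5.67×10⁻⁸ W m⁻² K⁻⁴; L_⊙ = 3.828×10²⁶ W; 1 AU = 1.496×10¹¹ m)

L = 10.0 × 3.828×10²⁶ = 3.83×10²⁷ W.
From T_eq⁴ = L(1−A)/(16πσd²): d = √[L(1−A)/(16πσT_eq⁴)].
d = √[3.83×10²⁷ × 0.47 / (16π × 5.67×10⁻⁸ × (391)⁴)] = 1.64×10¹¹ m = 1.10 AU.

d ≈ 1.10 AU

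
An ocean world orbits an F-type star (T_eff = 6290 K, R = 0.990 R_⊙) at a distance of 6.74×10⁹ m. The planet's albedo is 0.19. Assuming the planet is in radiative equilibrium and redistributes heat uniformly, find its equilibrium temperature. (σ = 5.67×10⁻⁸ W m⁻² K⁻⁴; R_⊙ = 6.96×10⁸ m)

T_eq ≈ 1350 K

R_⋆ = 0.990 × 6.96×10⁸ = 6.89×10⁸ m.
L = 4πR_⋆²σT_⋆⁴ = 4π(6.89×10⁸)² × 5.67×10⁻⁸ × (6290)⁴ = 5.30×10²⁶ W.
S = L/(4πd²) = 9.28×10⁵ W m⁻².
Energy balance: absorbed = emitted ⇒ πR²·S(1−A) = 4πR²·σT_eq⁴, so T_eq⁴ = S(1−A)/(4σ).
T_eq = [9.28×10⁵ × 0.81 / (4 × 5.67×10⁻⁸)]^(1/4) = (3.31×10¹²)^(1/4) = 1350 K.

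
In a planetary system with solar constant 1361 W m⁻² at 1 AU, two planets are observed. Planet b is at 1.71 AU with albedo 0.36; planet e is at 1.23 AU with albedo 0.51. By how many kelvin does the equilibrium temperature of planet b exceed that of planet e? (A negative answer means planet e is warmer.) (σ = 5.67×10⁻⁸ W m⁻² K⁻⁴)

T_eq = [S₀(1−A)/(4σd²)]^(1/4), so T ∝ (1−A)^(1/4) / √d.
T₁ = [1361×0.64/(4×5.67×10⁻⁸×1.71²)]^(1/4) = 190.37 K.
T₂ = [1361×0.49/(4×5.67×10⁻⁸×1.23²)]^(1/4) = 209.97 K.

ΔT ≈ -19.6 K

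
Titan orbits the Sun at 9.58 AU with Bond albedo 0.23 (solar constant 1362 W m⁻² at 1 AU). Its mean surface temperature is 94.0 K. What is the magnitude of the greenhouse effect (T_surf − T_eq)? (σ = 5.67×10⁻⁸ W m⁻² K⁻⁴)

S = 1362/9.58² = 14.84 W m⁻².
T_eq = [S(1−A)/(4σ)]^(1/4) = [14.84×0.77/(4×5.67×10⁻⁸)]^(1/4) = 84.3 K.
ΔT = T_surf − T_eq = 94 − 84.3.

ΔT ≈ 9.7 K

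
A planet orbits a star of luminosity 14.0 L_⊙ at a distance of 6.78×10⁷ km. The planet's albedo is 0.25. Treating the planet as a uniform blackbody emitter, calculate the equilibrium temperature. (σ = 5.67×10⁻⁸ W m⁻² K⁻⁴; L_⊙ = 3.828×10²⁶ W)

T_eq ≈ 744 K

d = 6.78×10⁷ km = 6.78×10¹⁰ m.
L = 14.0 × 3.828×10²⁶ = 5.36×10²⁷ W.
Flux: S = L/(4πd²) = 5.36×10²⁷/(4π×(6.78×10¹⁰)²) = 9.28×10⁴ W m⁻².
Energy balance: absorbed = emitted ⇒ πR²·S(1−A) = 4πR²·σT_eq⁴, so T_eq⁴ = S(1−A)/(4σ).
T_eq = [9.28×10⁴ × 0.75 / (4 × 5.67×10⁻⁸)]^(1/4) = (3.07×10¹¹)^(1/4) = 744 K.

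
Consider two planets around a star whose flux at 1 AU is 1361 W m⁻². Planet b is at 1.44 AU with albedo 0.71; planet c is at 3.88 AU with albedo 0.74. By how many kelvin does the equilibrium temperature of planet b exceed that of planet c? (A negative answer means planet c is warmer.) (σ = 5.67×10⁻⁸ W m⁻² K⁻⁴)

T_eq = [S₀(1−A)/(4σd²)]^(1/4), so T ∝ (1−A)^(1/4) / √d.
T₁ = [1361×0.29/(4×5.67×10⁻⁸×1.44²)]^(1/4) = 170.20 K.
T₂ = [1361×0.26/(4×5.67×10⁻⁸×3.88²)]^(1/4) = 100.90 K.

ΔT ≈ 69.3 K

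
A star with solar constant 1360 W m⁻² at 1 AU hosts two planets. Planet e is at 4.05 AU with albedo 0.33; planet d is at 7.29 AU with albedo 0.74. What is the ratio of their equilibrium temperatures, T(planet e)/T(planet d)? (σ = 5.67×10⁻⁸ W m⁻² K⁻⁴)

T_eq = [S₀(1−A)/(4σd²)]^(1/4), so T ∝ (1−A)^(1/4) / √d.
T₁ = [1360×0.67/(4×5.67×10⁻⁸×4.05²)]^(1/4) = 125.10 K.
T₂ = [1360×0.26/(4×5.67×10⁻⁸×7.29²)]^(1/4) = 73.60 K.

T₁/T₂ ≈ 1.700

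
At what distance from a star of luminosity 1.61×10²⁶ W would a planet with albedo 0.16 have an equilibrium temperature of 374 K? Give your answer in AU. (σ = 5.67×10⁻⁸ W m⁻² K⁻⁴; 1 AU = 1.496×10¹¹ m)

From T_eq⁴ = L(1−A)/(16πσd²): d = √[L(1−A)/(16πσT_eq⁴)].
d = √[1.61×10²⁶ × 0.84 / (16π × 5.67×10⁻⁸ × (374)⁴)] = 4.92×10¹⁰ m = 0.329 AU.

d ≈ 0.329 AU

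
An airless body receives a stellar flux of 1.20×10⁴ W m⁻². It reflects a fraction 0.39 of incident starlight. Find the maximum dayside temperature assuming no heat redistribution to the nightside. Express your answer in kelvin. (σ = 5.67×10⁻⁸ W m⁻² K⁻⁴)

With no redistribution each surface element balances locally: S(1−A) = σT⁴.
T = [1.20×10⁴ × 0.61 / 5.67×10⁻⁸]^(1/4) = (1.29×10¹¹)^(1/4) = 599 K.

T_ss ≈ 599 K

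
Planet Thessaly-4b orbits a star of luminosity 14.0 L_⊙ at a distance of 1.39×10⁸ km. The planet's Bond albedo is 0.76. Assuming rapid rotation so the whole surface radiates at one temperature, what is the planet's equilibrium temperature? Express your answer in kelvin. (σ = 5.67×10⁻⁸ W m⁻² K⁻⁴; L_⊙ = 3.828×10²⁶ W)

d = 1.39×10⁸ km = 1.39×10¹¹ m.
L = 14.0 × 3.828×10²⁶ = 5.36×10²⁷ W.
Flux: S = L/(4πd²) = 5.36×10²⁷/(4π×(1.39×10¹¹)²) = 2.21×10⁴ W m⁻².
Energy balance: absorbed = emitted ⇒ πR²·S(1−A) = 4πR²·σT_eq⁴, so T_eq⁴ = S(1−A)/(4σ).
T_eq = [2.21×10⁴ × 0.24 / (4 × 5.67×10⁻⁸)]^(1/4) = (2.34×10¹⁰)^(1/4) = 391 K.

T_eq ≈ 391 K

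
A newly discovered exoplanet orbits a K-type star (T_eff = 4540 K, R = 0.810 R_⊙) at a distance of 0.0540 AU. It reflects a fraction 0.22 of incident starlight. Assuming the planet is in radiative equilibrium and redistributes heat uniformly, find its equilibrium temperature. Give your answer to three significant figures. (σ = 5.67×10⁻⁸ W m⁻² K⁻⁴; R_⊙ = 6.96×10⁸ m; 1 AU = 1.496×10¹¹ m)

T_eq ≈ 797 K

R_⋆ = 0.810 × 6.96×10⁸ = 5.64×10⁸ m.
d = 0.0540 AU = 8.08×10⁹ m.
L = 4πR_⋆²σT_⋆⁴ = 4π(5.64×10⁸)² × 5.67×10⁻⁸ × (4540)⁴ = 9.62×10²⁵ W.
S = L/(4πd²) = 1.17×10⁵ W m⁻².
Energy balance: absorbed = emitted ⇒ πR²·S(1−A) = 4πR²·σT_eq⁴, so T_eq⁴ = S(1−A)/(4σ).
T_eq = [1.17×10⁵ × 0.78 / (4 × 5.67×10⁻⁸)]^(1/4) = (4.03×10¹¹)^(1/4) = 797 K.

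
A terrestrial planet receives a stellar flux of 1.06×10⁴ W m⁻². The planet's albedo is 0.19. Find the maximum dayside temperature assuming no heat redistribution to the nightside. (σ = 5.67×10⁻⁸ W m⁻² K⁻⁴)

T_ss ≈ 624 K

With no redistribution each surface element balances locally: S(1−A) = σT⁴.
T = [1.06×10⁴ × 0.81 / 5.67×10⁻⁸]^(1/4) = (1.51×10¹¹)^(1/4) = 624 K.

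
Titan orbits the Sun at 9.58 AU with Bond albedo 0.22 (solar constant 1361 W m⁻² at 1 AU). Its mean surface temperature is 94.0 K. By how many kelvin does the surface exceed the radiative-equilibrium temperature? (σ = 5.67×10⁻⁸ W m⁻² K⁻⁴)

ΔT ≈ 9.5 K

S = 1361/9.58² = 14.83 W m⁻².
T_eq = [S(1−A)/(4σ)]^(1/4) = [14.83×0.78/(4×5.67×10⁻⁸)]^(1/4) = 84.5 K.
ΔT = T_surf − T_eq = 94 − 84.5.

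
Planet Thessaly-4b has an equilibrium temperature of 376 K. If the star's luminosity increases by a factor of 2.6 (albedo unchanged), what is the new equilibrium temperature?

T_eq ∝ L^(1/4) · d^(−1/2).
T′ = 376 × 2.6^(1/4) = 477 K.

T_eq ≈ 477 K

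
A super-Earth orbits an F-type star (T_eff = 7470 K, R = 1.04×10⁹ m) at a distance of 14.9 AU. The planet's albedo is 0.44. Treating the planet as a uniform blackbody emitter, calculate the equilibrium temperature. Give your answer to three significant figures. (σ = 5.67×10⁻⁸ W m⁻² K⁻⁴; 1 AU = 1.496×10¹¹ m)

T_eq ≈ 98.7 K

d = 14.9 AU = 2.23×10¹² m.
L = 4πR_⋆²σT_⋆⁴ = 4π(1.04×10⁹)² × 5.67×10⁻⁸ × (7470)⁴ = 2.40×10²⁷ W.
S = L/(4πd²) = 38.4 W m⁻².
Energy balance: absorbed = emitted ⇒ πR²·S(1−A) = 4πR²·σT_eq⁴, so T_eq⁴ = S(1−A)/(4σ).
T_eq = [38.4 × 0.56 / (4 × 5.67×10⁻⁸)]^(1/4) = (9.49×10⁷)^(1/4) = 98.7 K.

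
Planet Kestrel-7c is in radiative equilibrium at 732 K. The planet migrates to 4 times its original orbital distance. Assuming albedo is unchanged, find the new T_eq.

T_eq ∝ L^(1/4) · d^(−1/2).
T′ = 732 / 4^(1/2) = 366 K.

T_eq ≈ 366 K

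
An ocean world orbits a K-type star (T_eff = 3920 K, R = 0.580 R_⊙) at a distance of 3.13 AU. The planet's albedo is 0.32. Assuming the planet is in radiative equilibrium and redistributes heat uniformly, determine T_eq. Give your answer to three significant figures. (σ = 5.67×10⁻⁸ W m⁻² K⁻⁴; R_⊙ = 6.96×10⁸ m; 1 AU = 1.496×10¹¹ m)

T_eq ≈ 73.9 K

R_⋆ = 0.580 × 6.96×10⁸ = 4.04×10⁸ m.
d = 3.13 AU = 4.68×10¹¹ m.
L = 4πR_⋆²σT_⋆⁴ = 4π(4.04×10⁸)² × 5.67×10⁻⁸ × (3920)⁴ = 2.74×10²⁵ W.
S = L/(4πd²) = 9.95 W m⁻².
Energy balance: absorbed = emitted ⇒ πR²·S(1−A) = 4πR²·σT_eq⁴, so T_eq⁴ = S(1−A)/(4σ).
T_eq = [9.95 × 0.68 / (4 × 5.67×10⁻⁸)]^(1/4) = (2.98×10⁷)^(1/4) = 73.9 K.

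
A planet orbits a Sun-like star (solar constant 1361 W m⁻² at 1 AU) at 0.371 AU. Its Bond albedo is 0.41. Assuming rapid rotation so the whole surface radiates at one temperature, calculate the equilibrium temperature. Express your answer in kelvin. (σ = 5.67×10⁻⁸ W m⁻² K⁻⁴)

T_eq ≈ 400 K

Flux at 0.371 AU: S = 1361/0.371² = 9890 W m⁻².
Energy balance: absorbed = emitted ⇒ πR²·S(1−A) = 4πR²·σT_eq⁴, so T_eq⁴ = S(1−A)/(4σ).
T_eq = [9890 × 0.59 / (4 × 5.67×10⁻⁸)]^(1/4) = (2.57×10¹⁰)^(1/4) = 400 K.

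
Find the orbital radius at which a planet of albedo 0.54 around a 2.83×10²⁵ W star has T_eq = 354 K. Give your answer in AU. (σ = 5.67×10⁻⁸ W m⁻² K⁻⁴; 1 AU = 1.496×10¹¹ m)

From T_eq⁴ = L(1−A)/(16πσd²): d = √[L(1−A)/(16πσT_eq⁴)].
d = √[2.83×10²⁵ × 0.46 / (16π × 5.67×10⁻⁸ × (354)⁴)] = 1.71×10¹⁰ m = 0.114 AU.

d ≈ 0.114 AU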